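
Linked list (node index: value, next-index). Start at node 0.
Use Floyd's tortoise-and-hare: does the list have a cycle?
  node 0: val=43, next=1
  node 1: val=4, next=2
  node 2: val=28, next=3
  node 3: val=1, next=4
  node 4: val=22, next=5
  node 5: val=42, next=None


Floyd's tortoise (slow, +1) and hare (fast, +2):
  init: slow=0, fast=0
  step 1: slow=1, fast=2
  step 2: slow=2, fast=4
  step 3: fast 4->5->None, no cycle

Cycle: no


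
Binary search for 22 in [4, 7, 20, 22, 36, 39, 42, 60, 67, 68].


Step 1: lo=0, hi=9, mid=4, val=36
Step 2: lo=0, hi=3, mid=1, val=7
Step 3: lo=2, hi=3, mid=2, val=20
Step 4: lo=3, hi=3, mid=3, val=22

Found at index 3


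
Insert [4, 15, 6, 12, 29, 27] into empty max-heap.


Insert 4: [4]
Insert 15: [15, 4]
Insert 6: [15, 4, 6]
Insert 12: [15, 12, 6, 4]
Insert 29: [29, 15, 6, 4, 12]
Insert 27: [29, 15, 27, 4, 12, 6]

Final heap: [29, 15, 27, 4, 12, 6]


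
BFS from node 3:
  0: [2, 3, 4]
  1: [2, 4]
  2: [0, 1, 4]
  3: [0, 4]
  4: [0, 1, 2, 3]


Visit 3, enqueue [0, 4]
Visit 0, enqueue [2]
Visit 4, enqueue [1]
Visit 2, enqueue []
Visit 1, enqueue []

BFS order: [3, 0, 4, 2, 1]


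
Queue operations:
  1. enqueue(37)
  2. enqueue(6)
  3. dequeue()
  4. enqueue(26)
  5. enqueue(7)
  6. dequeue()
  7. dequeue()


enqueue(37) -> [37]
enqueue(6) -> [37, 6]
dequeue()->37, [6]
enqueue(26) -> [6, 26]
enqueue(7) -> [6, 26, 7]
dequeue()->6, [26, 7]
dequeue()->26, [7]

Final queue: [7]


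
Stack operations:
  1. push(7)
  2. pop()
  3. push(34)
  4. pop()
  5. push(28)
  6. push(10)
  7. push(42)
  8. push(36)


push(7) -> [7]
pop()->7, []
push(34) -> [34]
pop()->34, []
push(28) -> [28]
push(10) -> [28, 10]
push(42) -> [28, 10, 42]
push(36) -> [28, 10, 42, 36]

Final stack: [28, 10, 42, 36]


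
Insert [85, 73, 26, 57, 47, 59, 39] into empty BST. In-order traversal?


Insert 85: root
Insert 73: L from 85
Insert 26: L from 85 -> L from 73
Insert 57: L from 85 -> L from 73 -> R from 26
Insert 47: L from 85 -> L from 73 -> R from 26 -> L from 57
Insert 59: L from 85 -> L from 73 -> R from 26 -> R from 57
Insert 39: L from 85 -> L from 73 -> R from 26 -> L from 57 -> L from 47

In-order: [26, 39, 47, 57, 59, 73, 85]


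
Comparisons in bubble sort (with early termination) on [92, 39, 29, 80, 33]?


Algorithm: bubble sort (with early termination)
Input: [92, 39, 29, 80, 33]
Sorted: [29, 33, 39, 80, 92]

10


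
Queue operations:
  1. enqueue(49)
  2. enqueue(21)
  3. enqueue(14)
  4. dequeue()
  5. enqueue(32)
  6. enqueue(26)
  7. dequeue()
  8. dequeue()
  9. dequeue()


enqueue(49) -> [49]
enqueue(21) -> [49, 21]
enqueue(14) -> [49, 21, 14]
dequeue()->49, [21, 14]
enqueue(32) -> [21, 14, 32]
enqueue(26) -> [21, 14, 32, 26]
dequeue()->21, [14, 32, 26]
dequeue()->14, [32, 26]
dequeue()->32, [26]

Final queue: [26]


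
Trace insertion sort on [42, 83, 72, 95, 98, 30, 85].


Initial: [42, 83, 72, 95, 98, 30, 85]
Insert 83: [42, 83, 72, 95, 98, 30, 85]
Insert 72: [42, 72, 83, 95, 98, 30, 85]
Insert 95: [42, 72, 83, 95, 98, 30, 85]
Insert 98: [42, 72, 83, 95, 98, 30, 85]
Insert 30: [30, 42, 72, 83, 95, 98, 85]
Insert 85: [30, 42, 72, 83, 85, 95, 98]

Sorted: [30, 42, 72, 83, 85, 95, 98]


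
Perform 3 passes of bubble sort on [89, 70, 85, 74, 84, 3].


Initial: [89, 70, 85, 74, 84, 3]
Pass 1: [70, 85, 74, 84, 3, 89] (5 swaps)
Pass 2: [70, 74, 84, 3, 85, 89] (3 swaps)
Pass 3: [70, 74, 3, 84, 85, 89] (1 swaps)

After 3 passes: [70, 74, 3, 84, 85, 89]


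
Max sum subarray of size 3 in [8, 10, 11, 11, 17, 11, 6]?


[0:3]: 29
[1:4]: 32
[2:5]: 39
[3:6]: 39
[4:7]: 34

Max: 39 at [2:5]


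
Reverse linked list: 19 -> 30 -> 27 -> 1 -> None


Step 1: curr=19, set curr.next=prev(None) | reversed so far: 19
Step 2: curr=30, set curr.next=prev(19) | reversed so far: 30 -> 19
Step 3: curr=27, set curr.next=prev(30) | reversed so far: 27 -> 30 -> 19
Step 4: curr=1, set curr.next=prev(27) | reversed so far: 1 -> 27 -> 30 -> 19

1 -> 27 -> 30 -> 19 -> None


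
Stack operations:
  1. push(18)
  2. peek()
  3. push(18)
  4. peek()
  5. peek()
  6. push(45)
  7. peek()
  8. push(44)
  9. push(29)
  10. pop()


push(18) -> [18]
peek()->18
push(18) -> [18, 18]
peek()->18
peek()->18
push(45) -> [18, 18, 45]
peek()->45
push(44) -> [18, 18, 45, 44]
push(29) -> [18, 18, 45, 44, 29]
pop()->29, [18, 18, 45, 44]

Final stack: [18, 18, 45, 44]


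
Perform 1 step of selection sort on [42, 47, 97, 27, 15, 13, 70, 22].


Initial: [42, 47, 97, 27, 15, 13, 70, 22]
Step 1: min=13 at 5
  Swap: [13, 47, 97, 27, 15, 42, 70, 22]

After 1 step: [13, 47, 97, 27, 15, 42, 70, 22]


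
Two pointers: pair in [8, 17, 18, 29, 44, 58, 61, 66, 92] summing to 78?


lo=0(8)+hi=8(92)=100
lo=0(8)+hi=7(66)=74
lo=1(17)+hi=7(66)=83
lo=1(17)+hi=6(61)=78

Yes: 17+61=78


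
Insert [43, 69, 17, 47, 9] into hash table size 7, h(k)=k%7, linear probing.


Insert 43: h=1 -> slot 1
Insert 69: h=6 -> slot 6
Insert 17: h=3 -> slot 3
Insert 47: h=5 -> slot 5
Insert 9: h=2 -> slot 2

Table: [None, 43, 9, 17, None, 47, 69]


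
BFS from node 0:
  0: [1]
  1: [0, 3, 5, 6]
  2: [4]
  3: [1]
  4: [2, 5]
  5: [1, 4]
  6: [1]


Visit 0, enqueue [1]
Visit 1, enqueue [3, 5, 6]
Visit 3, enqueue []
Visit 5, enqueue [4]
Visit 6, enqueue []
Visit 4, enqueue [2]
Visit 2, enqueue []

BFS order: [0, 1, 3, 5, 6, 4, 2]


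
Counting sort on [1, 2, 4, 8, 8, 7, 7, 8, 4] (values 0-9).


Input: [1, 2, 4, 8, 8, 7, 7, 8, 4]
Counts: [0, 1, 1, 0, 2, 0, 0, 2, 3, 0]

Sorted: [1, 2, 4, 4, 7, 7, 8, 8, 8]


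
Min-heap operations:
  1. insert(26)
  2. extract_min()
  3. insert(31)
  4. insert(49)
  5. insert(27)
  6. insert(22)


insert(26) -> [26]
extract_min()->26, []
insert(31) -> [31]
insert(49) -> [31, 49]
insert(27) -> [27, 49, 31]
insert(22) -> [22, 27, 31, 49]

Final heap: [22, 27, 31, 49]


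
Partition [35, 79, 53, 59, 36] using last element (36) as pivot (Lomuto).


Pivot: 36
  35 <= 36: advance i (no swap)
Place pivot at 1: [35, 36, 53, 59, 79]

Partitioned: [35, 36, 53, 59, 79]


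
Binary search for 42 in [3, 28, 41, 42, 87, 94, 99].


Step 1: lo=0, hi=6, mid=3, val=42

Found at index 3


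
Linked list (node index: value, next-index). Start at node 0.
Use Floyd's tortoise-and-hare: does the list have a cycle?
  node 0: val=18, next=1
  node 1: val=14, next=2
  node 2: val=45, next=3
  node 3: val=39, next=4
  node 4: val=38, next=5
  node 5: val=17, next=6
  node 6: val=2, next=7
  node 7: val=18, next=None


Floyd's tortoise (slow, +1) and hare (fast, +2):
  init: slow=0, fast=0
  step 1: slow=1, fast=2
  step 2: slow=2, fast=4
  step 3: slow=3, fast=6
  step 4: fast 6->7->None, no cycle

Cycle: no


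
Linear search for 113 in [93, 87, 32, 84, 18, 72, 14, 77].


i=0: 93!=113
i=1: 87!=113
i=2: 32!=113
i=3: 84!=113
i=4: 18!=113
i=5: 72!=113
i=6: 14!=113
i=7: 77!=113

Not found, 8 comps


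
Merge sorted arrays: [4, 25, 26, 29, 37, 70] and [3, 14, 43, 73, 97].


Take 3 from B
Take 4 from A
Take 14 from B
Take 25 from A
Take 26 from A
Take 29 from A
Take 37 from A
Take 43 from B
Take 70 from A

Merged: [3, 4, 14, 25, 26, 29, 37, 43, 70, 73, 97]


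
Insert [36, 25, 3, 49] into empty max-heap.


Insert 36: [36]
Insert 25: [36, 25]
Insert 3: [36, 25, 3]
Insert 49: [49, 36, 3, 25]

Final heap: [49, 36, 3, 25]


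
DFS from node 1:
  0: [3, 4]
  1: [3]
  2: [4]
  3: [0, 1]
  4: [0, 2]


Visit 1, push [3]
Visit 3, push [0]
Visit 0, push [4]
Visit 4, push [2]
Visit 2, push []

DFS order: [1, 3, 0, 4, 2]


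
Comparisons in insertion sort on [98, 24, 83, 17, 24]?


Algorithm: insertion sort
Input: [98, 24, 83, 17, 24]
Sorted: [17, 24, 24, 83, 98]

9


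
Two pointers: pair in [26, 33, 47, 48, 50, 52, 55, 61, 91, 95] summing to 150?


lo=0(26)+hi=9(95)=121
lo=1(33)+hi=9(95)=128
lo=2(47)+hi=9(95)=142
lo=3(48)+hi=9(95)=143
lo=4(50)+hi=9(95)=145
lo=5(52)+hi=9(95)=147
lo=6(55)+hi=9(95)=150

Yes: 55+95=150


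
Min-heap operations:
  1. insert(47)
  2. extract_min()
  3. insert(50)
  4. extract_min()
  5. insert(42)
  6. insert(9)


insert(47) -> [47]
extract_min()->47, []
insert(50) -> [50]
extract_min()->50, []
insert(42) -> [42]
insert(9) -> [9, 42]

Final heap: [9, 42]


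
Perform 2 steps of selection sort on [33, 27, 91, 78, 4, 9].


Initial: [33, 27, 91, 78, 4, 9]
Step 1: min=4 at 4
  Swap: [4, 27, 91, 78, 33, 9]
Step 2: min=9 at 5
  Swap: [4, 9, 91, 78, 33, 27]

After 2 steps: [4, 9, 91, 78, 33, 27]


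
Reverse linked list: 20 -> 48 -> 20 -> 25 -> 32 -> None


Step 1: curr=20, set curr.next=prev(None) | reversed so far: 20
Step 2: curr=48, set curr.next=prev(20) | reversed so far: 48 -> 20
Step 3: curr=20, set curr.next=prev(48) | reversed so far: 20 -> 48 -> 20
Step 4: curr=25, set curr.next=prev(20) | reversed so far: 25 -> 20 -> 48 -> 20
Step 5: curr=32, set curr.next=prev(25) | reversed so far: 32 -> 25 -> 20 -> 48 -> 20

32 -> 25 -> 20 -> 48 -> 20 -> None


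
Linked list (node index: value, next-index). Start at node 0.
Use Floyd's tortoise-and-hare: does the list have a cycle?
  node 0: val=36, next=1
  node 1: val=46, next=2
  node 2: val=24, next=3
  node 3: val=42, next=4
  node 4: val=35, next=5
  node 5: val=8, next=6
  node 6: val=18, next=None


Floyd's tortoise (slow, +1) and hare (fast, +2):
  init: slow=0, fast=0
  step 1: slow=1, fast=2
  step 2: slow=2, fast=4
  step 3: slow=3, fast=6
  step 4: fast -> None, no cycle

Cycle: no


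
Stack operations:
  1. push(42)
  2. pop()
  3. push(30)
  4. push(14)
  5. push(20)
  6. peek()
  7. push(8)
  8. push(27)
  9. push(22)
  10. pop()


push(42) -> [42]
pop()->42, []
push(30) -> [30]
push(14) -> [30, 14]
push(20) -> [30, 14, 20]
peek()->20
push(8) -> [30, 14, 20, 8]
push(27) -> [30, 14, 20, 8, 27]
push(22) -> [30, 14, 20, 8, 27, 22]
pop()->22, [30, 14, 20, 8, 27]

Final stack: [30, 14, 20, 8, 27]


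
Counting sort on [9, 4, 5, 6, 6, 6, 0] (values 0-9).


Input: [9, 4, 5, 6, 6, 6, 0]
Counts: [1, 0, 0, 0, 1, 1, 3, 0, 0, 1]

Sorted: [0, 4, 5, 6, 6, 6, 9]


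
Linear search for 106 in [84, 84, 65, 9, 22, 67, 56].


i=0: 84!=106
i=1: 84!=106
i=2: 65!=106
i=3: 9!=106
i=4: 22!=106
i=5: 67!=106
i=6: 56!=106

Not found, 7 comps


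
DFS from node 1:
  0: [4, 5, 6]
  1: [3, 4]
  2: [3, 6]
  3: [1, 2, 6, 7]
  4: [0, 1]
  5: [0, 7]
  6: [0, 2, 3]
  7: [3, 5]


Visit 1, push [4, 3]
Visit 3, push [7, 6, 2]
Visit 2, push [6]
Visit 6, push [0]
Visit 0, push [5, 4]
Visit 4, push []
Visit 5, push [7]
Visit 7, push []

DFS order: [1, 3, 2, 6, 0, 4, 5, 7]


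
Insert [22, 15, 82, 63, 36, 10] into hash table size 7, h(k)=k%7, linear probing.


Insert 22: h=1 -> slot 1
Insert 15: h=1, 1 probes -> slot 2
Insert 82: h=5 -> slot 5
Insert 63: h=0 -> slot 0
Insert 36: h=1, 2 probes -> slot 3
Insert 10: h=3, 1 probes -> slot 4

Table: [63, 22, 15, 36, 10, 82, None]


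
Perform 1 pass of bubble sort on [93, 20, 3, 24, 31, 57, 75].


Initial: [93, 20, 3, 24, 31, 57, 75]
Pass 1: [20, 3, 24, 31, 57, 75, 93] (6 swaps)

After 1 pass: [20, 3, 24, 31, 57, 75, 93]


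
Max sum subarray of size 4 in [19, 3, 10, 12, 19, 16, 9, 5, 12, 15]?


[0:4]: 44
[1:5]: 44
[2:6]: 57
[3:7]: 56
[4:8]: 49
[5:9]: 42
[6:10]: 41

Max: 57 at [2:6]


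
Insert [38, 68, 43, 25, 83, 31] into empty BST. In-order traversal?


Insert 38: root
Insert 68: R from 38
Insert 43: R from 38 -> L from 68
Insert 25: L from 38
Insert 83: R from 38 -> R from 68
Insert 31: L from 38 -> R from 25

In-order: [25, 31, 38, 43, 68, 83]


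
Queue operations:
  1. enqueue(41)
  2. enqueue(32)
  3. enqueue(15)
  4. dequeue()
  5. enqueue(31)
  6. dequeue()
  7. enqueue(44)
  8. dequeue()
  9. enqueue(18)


enqueue(41) -> [41]
enqueue(32) -> [41, 32]
enqueue(15) -> [41, 32, 15]
dequeue()->41, [32, 15]
enqueue(31) -> [32, 15, 31]
dequeue()->32, [15, 31]
enqueue(44) -> [15, 31, 44]
dequeue()->15, [31, 44]
enqueue(18) -> [31, 44, 18]

Final queue: [31, 44, 18]


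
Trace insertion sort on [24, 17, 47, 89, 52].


Initial: [24, 17, 47, 89, 52]
Insert 17: [17, 24, 47, 89, 52]
Insert 47: [17, 24, 47, 89, 52]
Insert 89: [17, 24, 47, 89, 52]
Insert 52: [17, 24, 47, 52, 89]

Sorted: [17, 24, 47, 52, 89]


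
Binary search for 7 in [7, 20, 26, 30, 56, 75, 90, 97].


Step 1: lo=0, hi=7, mid=3, val=30
Step 2: lo=0, hi=2, mid=1, val=20
Step 3: lo=0, hi=0, mid=0, val=7

Found at index 0


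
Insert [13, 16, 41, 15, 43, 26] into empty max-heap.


Insert 13: [13]
Insert 16: [16, 13]
Insert 41: [41, 13, 16]
Insert 15: [41, 15, 16, 13]
Insert 43: [43, 41, 16, 13, 15]
Insert 26: [43, 41, 26, 13, 15, 16]

Final heap: [43, 41, 26, 13, 15, 16]


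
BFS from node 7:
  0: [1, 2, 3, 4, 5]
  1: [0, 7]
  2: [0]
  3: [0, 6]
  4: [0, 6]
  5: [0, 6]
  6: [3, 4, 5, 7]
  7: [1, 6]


Visit 7, enqueue [1, 6]
Visit 1, enqueue [0]
Visit 6, enqueue [3, 4, 5]
Visit 0, enqueue [2]
Visit 3, enqueue []
Visit 4, enqueue []
Visit 5, enqueue []
Visit 2, enqueue []

BFS order: [7, 1, 6, 0, 3, 4, 5, 2]


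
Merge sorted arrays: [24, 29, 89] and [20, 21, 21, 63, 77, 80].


Take 20 from B
Take 21 from B
Take 21 from B
Take 24 from A
Take 29 from A
Take 63 from B
Take 77 from B
Take 80 from B

Merged: [20, 21, 21, 24, 29, 63, 77, 80, 89]


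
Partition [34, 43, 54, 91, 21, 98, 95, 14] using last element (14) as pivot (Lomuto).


Pivot: 14
Place pivot at 0: [14, 43, 54, 91, 21, 98, 95, 34]

Partitioned: [14, 43, 54, 91, 21, 98, 95, 34]


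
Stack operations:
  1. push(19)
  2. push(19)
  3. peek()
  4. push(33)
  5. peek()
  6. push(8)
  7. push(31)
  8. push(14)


push(19) -> [19]
push(19) -> [19, 19]
peek()->19
push(33) -> [19, 19, 33]
peek()->33
push(8) -> [19, 19, 33, 8]
push(31) -> [19, 19, 33, 8, 31]
push(14) -> [19, 19, 33, 8, 31, 14]

Final stack: [19, 19, 33, 8, 31, 14]


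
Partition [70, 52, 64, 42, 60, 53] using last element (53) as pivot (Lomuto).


Pivot: 53
  52 <= 53: swap -> [52, 70, 64, 42, 60, 53]
  42 <= 53: swap -> [52, 42, 64, 70, 60, 53]
Place pivot at 2: [52, 42, 53, 70, 60, 64]

Partitioned: [52, 42, 53, 70, 60, 64]


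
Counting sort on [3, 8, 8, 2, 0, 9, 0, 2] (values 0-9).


Input: [3, 8, 8, 2, 0, 9, 0, 2]
Counts: [2, 0, 2, 1, 0, 0, 0, 0, 2, 1]

Sorted: [0, 0, 2, 2, 3, 8, 8, 9]


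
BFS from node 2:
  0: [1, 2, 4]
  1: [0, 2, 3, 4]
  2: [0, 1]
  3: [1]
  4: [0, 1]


Visit 2, enqueue [0, 1]
Visit 0, enqueue [4]
Visit 1, enqueue [3]
Visit 4, enqueue []
Visit 3, enqueue []

BFS order: [2, 0, 1, 4, 3]


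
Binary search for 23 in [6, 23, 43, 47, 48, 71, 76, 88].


Step 1: lo=0, hi=7, mid=3, val=47
Step 2: lo=0, hi=2, mid=1, val=23

Found at index 1


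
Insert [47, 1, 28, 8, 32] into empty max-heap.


Insert 47: [47]
Insert 1: [47, 1]
Insert 28: [47, 1, 28]
Insert 8: [47, 8, 28, 1]
Insert 32: [47, 32, 28, 1, 8]

Final heap: [47, 32, 28, 1, 8]


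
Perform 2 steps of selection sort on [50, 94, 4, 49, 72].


Initial: [50, 94, 4, 49, 72]
Step 1: min=4 at 2
  Swap: [4, 94, 50, 49, 72]
Step 2: min=49 at 3
  Swap: [4, 49, 50, 94, 72]

After 2 steps: [4, 49, 50, 94, 72]


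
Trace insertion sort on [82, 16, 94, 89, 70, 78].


Initial: [82, 16, 94, 89, 70, 78]
Insert 16: [16, 82, 94, 89, 70, 78]
Insert 94: [16, 82, 94, 89, 70, 78]
Insert 89: [16, 82, 89, 94, 70, 78]
Insert 70: [16, 70, 82, 89, 94, 78]
Insert 78: [16, 70, 78, 82, 89, 94]

Sorted: [16, 70, 78, 82, 89, 94]


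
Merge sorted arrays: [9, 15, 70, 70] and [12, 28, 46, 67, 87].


Take 9 from A
Take 12 from B
Take 15 from A
Take 28 from B
Take 46 from B
Take 67 from B
Take 70 from A
Take 70 from A

Merged: [9, 12, 15, 28, 46, 67, 70, 70, 87]


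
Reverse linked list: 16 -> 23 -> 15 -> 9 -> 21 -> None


Step 1: curr=16, set curr.next=prev(None) | reversed so far: 16
Step 2: curr=23, set curr.next=prev(16) | reversed so far: 23 -> 16
Step 3: curr=15, set curr.next=prev(23) | reversed so far: 15 -> 23 -> 16
Step 4: curr=9, set curr.next=prev(15) | reversed so far: 9 -> 15 -> 23 -> 16
Step 5: curr=21, set curr.next=prev(9) | reversed so far: 21 -> 9 -> 15 -> 23 -> 16

21 -> 9 -> 15 -> 23 -> 16 -> None


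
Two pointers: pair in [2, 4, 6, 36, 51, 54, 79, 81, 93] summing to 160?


lo=0(2)+hi=8(93)=95
lo=1(4)+hi=8(93)=97
lo=2(6)+hi=8(93)=99
lo=3(36)+hi=8(93)=129
lo=4(51)+hi=8(93)=144
lo=5(54)+hi=8(93)=147
lo=6(79)+hi=8(93)=172
lo=6(79)+hi=7(81)=160

Yes: 79+81=160


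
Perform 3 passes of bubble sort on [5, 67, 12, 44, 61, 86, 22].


Initial: [5, 67, 12, 44, 61, 86, 22]
Pass 1: [5, 12, 44, 61, 67, 22, 86] (4 swaps)
Pass 2: [5, 12, 44, 61, 22, 67, 86] (1 swaps)
Pass 3: [5, 12, 44, 22, 61, 67, 86] (1 swaps)

After 3 passes: [5, 12, 44, 22, 61, 67, 86]


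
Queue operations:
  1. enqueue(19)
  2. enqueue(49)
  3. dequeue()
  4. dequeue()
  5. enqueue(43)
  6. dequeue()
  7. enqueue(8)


enqueue(19) -> [19]
enqueue(49) -> [19, 49]
dequeue()->19, [49]
dequeue()->49, []
enqueue(43) -> [43]
dequeue()->43, []
enqueue(8) -> [8]

Final queue: [8]


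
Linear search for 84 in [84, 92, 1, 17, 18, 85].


i=0: 84==84 found!

Found at 0, 1 comps


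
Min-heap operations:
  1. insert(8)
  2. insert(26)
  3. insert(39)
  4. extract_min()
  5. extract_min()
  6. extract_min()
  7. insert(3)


insert(8) -> [8]
insert(26) -> [8, 26]
insert(39) -> [8, 26, 39]
extract_min()->8, [26, 39]
extract_min()->26, [39]
extract_min()->39, []
insert(3) -> [3]

Final heap: [3]


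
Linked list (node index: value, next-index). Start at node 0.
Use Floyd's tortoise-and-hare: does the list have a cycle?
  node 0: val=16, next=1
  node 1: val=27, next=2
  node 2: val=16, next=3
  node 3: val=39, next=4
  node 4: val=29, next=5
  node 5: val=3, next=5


Floyd's tortoise (slow, +1) and hare (fast, +2):
  init: slow=0, fast=0
  step 1: slow=1, fast=2
  step 2: slow=2, fast=4
  step 3: slow=3, fast=5
  step 4: slow=4, fast=5
  step 5: slow=5, fast=5
  slow == fast at node 5: cycle detected

Cycle: yes


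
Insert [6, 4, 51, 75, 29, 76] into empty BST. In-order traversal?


Insert 6: root
Insert 4: L from 6
Insert 51: R from 6
Insert 75: R from 6 -> R from 51
Insert 29: R from 6 -> L from 51
Insert 76: R from 6 -> R from 51 -> R from 75

In-order: [4, 6, 29, 51, 75, 76]


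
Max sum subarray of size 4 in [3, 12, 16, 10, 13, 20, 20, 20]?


[0:4]: 41
[1:5]: 51
[2:6]: 59
[3:7]: 63
[4:8]: 73

Max: 73 at [4:8]


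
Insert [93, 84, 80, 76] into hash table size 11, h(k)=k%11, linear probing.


Insert 93: h=5 -> slot 5
Insert 84: h=7 -> slot 7
Insert 80: h=3 -> slot 3
Insert 76: h=10 -> slot 10

Table: [None, None, None, 80, None, 93, None, 84, None, None, 76]


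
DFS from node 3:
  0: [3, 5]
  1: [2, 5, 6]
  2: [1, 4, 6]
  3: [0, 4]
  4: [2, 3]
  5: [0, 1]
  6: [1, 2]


Visit 3, push [4, 0]
Visit 0, push [5]
Visit 5, push [1]
Visit 1, push [6, 2]
Visit 2, push [6, 4]
Visit 4, push []
Visit 6, push []

DFS order: [3, 0, 5, 1, 2, 4, 6]


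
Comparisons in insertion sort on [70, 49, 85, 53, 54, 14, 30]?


Algorithm: insertion sort
Input: [70, 49, 85, 53, 54, 14, 30]
Sorted: [14, 30, 49, 53, 54, 70, 85]

19


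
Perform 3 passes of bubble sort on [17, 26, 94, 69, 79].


Initial: [17, 26, 94, 69, 79]
Pass 1: [17, 26, 69, 79, 94] (2 swaps)
Pass 2: [17, 26, 69, 79, 94] (0 swaps)
Pass 3: [17, 26, 69, 79, 94] (0 swaps)

After 3 passes: [17, 26, 69, 79, 94]


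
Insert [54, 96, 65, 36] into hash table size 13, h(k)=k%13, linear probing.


Insert 54: h=2 -> slot 2
Insert 96: h=5 -> slot 5
Insert 65: h=0 -> slot 0
Insert 36: h=10 -> slot 10

Table: [65, None, 54, None, None, 96, None, None, None, None, 36, None, None]


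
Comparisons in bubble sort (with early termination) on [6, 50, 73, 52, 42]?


Algorithm: bubble sort (with early termination)
Input: [6, 50, 73, 52, 42]
Sorted: [6, 42, 50, 52, 73]

10


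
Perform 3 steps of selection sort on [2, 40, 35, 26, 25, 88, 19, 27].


Initial: [2, 40, 35, 26, 25, 88, 19, 27]
Step 1: min=2 at 0
  Swap: [2, 40, 35, 26, 25, 88, 19, 27]
Step 2: min=19 at 6
  Swap: [2, 19, 35, 26, 25, 88, 40, 27]
Step 3: min=25 at 4
  Swap: [2, 19, 25, 26, 35, 88, 40, 27]

After 3 steps: [2, 19, 25, 26, 35, 88, 40, 27]


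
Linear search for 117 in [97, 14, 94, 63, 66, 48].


i=0: 97!=117
i=1: 14!=117
i=2: 94!=117
i=3: 63!=117
i=4: 66!=117
i=5: 48!=117

Not found, 6 comps


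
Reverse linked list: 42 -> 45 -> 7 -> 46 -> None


Step 1: curr=42, set curr.next=prev(None) | reversed so far: 42
Step 2: curr=45, set curr.next=prev(42) | reversed so far: 45 -> 42
Step 3: curr=7, set curr.next=prev(45) | reversed so far: 7 -> 45 -> 42
Step 4: curr=46, set curr.next=prev(7) | reversed so far: 46 -> 7 -> 45 -> 42

46 -> 7 -> 45 -> 42 -> None


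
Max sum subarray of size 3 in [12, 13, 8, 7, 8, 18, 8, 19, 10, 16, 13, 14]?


[0:3]: 33
[1:4]: 28
[2:5]: 23
[3:6]: 33
[4:7]: 34
[5:8]: 45
[6:9]: 37
[7:10]: 45
[8:11]: 39
[9:12]: 43

Max: 45 at [5:8]


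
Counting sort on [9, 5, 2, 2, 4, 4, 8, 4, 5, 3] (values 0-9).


Input: [9, 5, 2, 2, 4, 4, 8, 4, 5, 3]
Counts: [0, 0, 2, 1, 3, 2, 0, 0, 1, 1]

Sorted: [2, 2, 3, 4, 4, 4, 5, 5, 8, 9]


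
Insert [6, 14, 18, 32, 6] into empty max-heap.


Insert 6: [6]
Insert 14: [14, 6]
Insert 18: [18, 6, 14]
Insert 32: [32, 18, 14, 6]
Insert 6: [32, 18, 14, 6, 6]

Final heap: [32, 18, 14, 6, 6]


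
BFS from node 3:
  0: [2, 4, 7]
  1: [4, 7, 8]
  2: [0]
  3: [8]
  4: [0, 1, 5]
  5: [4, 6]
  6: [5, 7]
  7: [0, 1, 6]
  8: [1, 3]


Visit 3, enqueue [8]
Visit 8, enqueue [1]
Visit 1, enqueue [4, 7]
Visit 4, enqueue [0, 5]
Visit 7, enqueue [6]
Visit 0, enqueue [2]
Visit 5, enqueue []
Visit 6, enqueue []
Visit 2, enqueue []

BFS order: [3, 8, 1, 4, 7, 0, 5, 6, 2]


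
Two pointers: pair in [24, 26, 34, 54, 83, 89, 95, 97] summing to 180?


lo=0(24)+hi=7(97)=121
lo=1(26)+hi=7(97)=123
lo=2(34)+hi=7(97)=131
lo=3(54)+hi=7(97)=151
lo=4(83)+hi=7(97)=180

Yes: 83+97=180


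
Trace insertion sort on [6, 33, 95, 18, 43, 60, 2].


Initial: [6, 33, 95, 18, 43, 60, 2]
Insert 33: [6, 33, 95, 18, 43, 60, 2]
Insert 95: [6, 33, 95, 18, 43, 60, 2]
Insert 18: [6, 18, 33, 95, 43, 60, 2]
Insert 43: [6, 18, 33, 43, 95, 60, 2]
Insert 60: [6, 18, 33, 43, 60, 95, 2]
Insert 2: [2, 6, 18, 33, 43, 60, 95]

Sorted: [2, 6, 18, 33, 43, 60, 95]


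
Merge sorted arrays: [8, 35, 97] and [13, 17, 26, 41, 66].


Take 8 from A
Take 13 from B
Take 17 from B
Take 26 from B
Take 35 from A
Take 41 from B
Take 66 from B

Merged: [8, 13, 17, 26, 35, 41, 66, 97]


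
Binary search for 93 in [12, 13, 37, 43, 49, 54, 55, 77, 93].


Step 1: lo=0, hi=8, mid=4, val=49
Step 2: lo=5, hi=8, mid=6, val=55
Step 3: lo=7, hi=8, mid=7, val=77
Step 4: lo=8, hi=8, mid=8, val=93

Found at index 8


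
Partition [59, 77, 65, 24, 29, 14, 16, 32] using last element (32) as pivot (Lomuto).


Pivot: 32
  24 <= 32: swap -> [24, 77, 65, 59, 29, 14, 16, 32]
  29 <= 32: swap -> [24, 29, 65, 59, 77, 14, 16, 32]
  14 <= 32: swap -> [24, 29, 14, 59, 77, 65, 16, 32]
  16 <= 32: swap -> [24, 29, 14, 16, 77, 65, 59, 32]
Place pivot at 4: [24, 29, 14, 16, 32, 65, 59, 77]

Partitioned: [24, 29, 14, 16, 32, 65, 59, 77]


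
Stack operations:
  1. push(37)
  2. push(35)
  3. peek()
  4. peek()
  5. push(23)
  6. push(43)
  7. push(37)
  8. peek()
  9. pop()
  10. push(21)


push(37) -> [37]
push(35) -> [37, 35]
peek()->35
peek()->35
push(23) -> [37, 35, 23]
push(43) -> [37, 35, 23, 43]
push(37) -> [37, 35, 23, 43, 37]
peek()->37
pop()->37, [37, 35, 23, 43]
push(21) -> [37, 35, 23, 43, 21]

Final stack: [37, 35, 23, 43, 21]


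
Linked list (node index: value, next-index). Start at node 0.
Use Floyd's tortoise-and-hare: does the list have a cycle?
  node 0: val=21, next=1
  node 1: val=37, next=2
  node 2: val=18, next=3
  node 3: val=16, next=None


Floyd's tortoise (slow, +1) and hare (fast, +2):
  init: slow=0, fast=0
  step 1: slow=1, fast=2
  step 2: fast 2->3->None, no cycle

Cycle: no


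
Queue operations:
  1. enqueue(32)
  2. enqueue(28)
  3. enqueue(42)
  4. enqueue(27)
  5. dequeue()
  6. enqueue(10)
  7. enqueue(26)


enqueue(32) -> [32]
enqueue(28) -> [32, 28]
enqueue(42) -> [32, 28, 42]
enqueue(27) -> [32, 28, 42, 27]
dequeue()->32, [28, 42, 27]
enqueue(10) -> [28, 42, 27, 10]
enqueue(26) -> [28, 42, 27, 10, 26]

Final queue: [28, 42, 27, 10, 26]


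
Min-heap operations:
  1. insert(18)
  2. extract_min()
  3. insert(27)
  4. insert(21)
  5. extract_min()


insert(18) -> [18]
extract_min()->18, []
insert(27) -> [27]
insert(21) -> [21, 27]
extract_min()->21, [27]

Final heap: [27]


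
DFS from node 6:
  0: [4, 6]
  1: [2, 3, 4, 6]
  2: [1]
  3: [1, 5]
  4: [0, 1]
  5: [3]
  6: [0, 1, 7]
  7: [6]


Visit 6, push [7, 1, 0]
Visit 0, push [4]
Visit 4, push [1]
Visit 1, push [3, 2]
Visit 2, push []
Visit 3, push [5]
Visit 5, push []
Visit 7, push []

DFS order: [6, 0, 4, 1, 2, 3, 5, 7]


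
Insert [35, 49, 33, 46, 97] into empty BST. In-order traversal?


Insert 35: root
Insert 49: R from 35
Insert 33: L from 35
Insert 46: R from 35 -> L from 49
Insert 97: R from 35 -> R from 49

In-order: [33, 35, 46, 49, 97]


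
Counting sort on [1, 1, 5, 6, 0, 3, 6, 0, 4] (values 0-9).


Input: [1, 1, 5, 6, 0, 3, 6, 0, 4]
Counts: [2, 2, 0, 1, 1, 1, 2, 0, 0, 0]

Sorted: [0, 0, 1, 1, 3, 4, 5, 6, 6]


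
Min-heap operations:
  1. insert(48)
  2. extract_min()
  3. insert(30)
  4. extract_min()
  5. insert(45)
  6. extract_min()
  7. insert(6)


insert(48) -> [48]
extract_min()->48, []
insert(30) -> [30]
extract_min()->30, []
insert(45) -> [45]
extract_min()->45, []
insert(6) -> [6]

Final heap: [6]


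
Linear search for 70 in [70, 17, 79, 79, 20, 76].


i=0: 70==70 found!

Found at 0, 1 comps


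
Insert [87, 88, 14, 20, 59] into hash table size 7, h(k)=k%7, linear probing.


Insert 87: h=3 -> slot 3
Insert 88: h=4 -> slot 4
Insert 14: h=0 -> slot 0
Insert 20: h=6 -> slot 6
Insert 59: h=3, 2 probes -> slot 5

Table: [14, None, None, 87, 88, 59, 20]


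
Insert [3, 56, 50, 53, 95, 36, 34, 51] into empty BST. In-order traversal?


Insert 3: root
Insert 56: R from 3
Insert 50: R from 3 -> L from 56
Insert 53: R from 3 -> L from 56 -> R from 50
Insert 95: R from 3 -> R from 56
Insert 36: R from 3 -> L from 56 -> L from 50
Insert 34: R from 3 -> L from 56 -> L from 50 -> L from 36
Insert 51: R from 3 -> L from 56 -> R from 50 -> L from 53

In-order: [3, 34, 36, 50, 51, 53, 56, 95]


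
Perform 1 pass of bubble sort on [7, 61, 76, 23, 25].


Initial: [7, 61, 76, 23, 25]
Pass 1: [7, 61, 23, 25, 76] (2 swaps)

After 1 pass: [7, 61, 23, 25, 76]


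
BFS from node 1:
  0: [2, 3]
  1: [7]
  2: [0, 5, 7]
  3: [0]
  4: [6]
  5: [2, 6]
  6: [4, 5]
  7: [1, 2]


Visit 1, enqueue [7]
Visit 7, enqueue [2]
Visit 2, enqueue [0, 5]
Visit 0, enqueue [3]
Visit 5, enqueue [6]
Visit 3, enqueue []
Visit 6, enqueue [4]
Visit 4, enqueue []

BFS order: [1, 7, 2, 0, 5, 3, 6, 4]


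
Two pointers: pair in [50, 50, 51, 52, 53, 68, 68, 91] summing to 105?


lo=0(50)+hi=7(91)=141
lo=0(50)+hi=6(68)=118
lo=0(50)+hi=5(68)=118
lo=0(50)+hi=4(53)=103
lo=1(50)+hi=4(53)=103
lo=2(51)+hi=4(53)=104
lo=3(52)+hi=4(53)=105

Yes: 52+53=105


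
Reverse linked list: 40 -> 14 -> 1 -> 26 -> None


Step 1: curr=40, set curr.next=prev(None) | reversed so far: 40
Step 2: curr=14, set curr.next=prev(40) | reversed so far: 14 -> 40
Step 3: curr=1, set curr.next=prev(14) | reversed so far: 1 -> 14 -> 40
Step 4: curr=26, set curr.next=prev(1) | reversed so far: 26 -> 1 -> 14 -> 40

26 -> 1 -> 14 -> 40 -> None


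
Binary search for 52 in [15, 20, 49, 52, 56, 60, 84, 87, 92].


Step 1: lo=0, hi=8, mid=4, val=56
Step 2: lo=0, hi=3, mid=1, val=20
Step 3: lo=2, hi=3, mid=2, val=49
Step 4: lo=3, hi=3, mid=3, val=52

Found at index 3


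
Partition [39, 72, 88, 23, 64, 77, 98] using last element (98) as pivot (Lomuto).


Pivot: 98
  39 <= 98: advance i (no swap)
  72 <= 98: advance i (no swap)
  88 <= 98: advance i (no swap)
  23 <= 98: advance i (no swap)
  64 <= 98: advance i (no swap)
  77 <= 98: advance i (no swap)
Place pivot at 6: [39, 72, 88, 23, 64, 77, 98]

Partitioned: [39, 72, 88, 23, 64, 77, 98]


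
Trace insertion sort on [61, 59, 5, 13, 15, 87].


Initial: [61, 59, 5, 13, 15, 87]
Insert 59: [59, 61, 5, 13, 15, 87]
Insert 5: [5, 59, 61, 13, 15, 87]
Insert 13: [5, 13, 59, 61, 15, 87]
Insert 15: [5, 13, 15, 59, 61, 87]
Insert 87: [5, 13, 15, 59, 61, 87]

Sorted: [5, 13, 15, 59, 61, 87]


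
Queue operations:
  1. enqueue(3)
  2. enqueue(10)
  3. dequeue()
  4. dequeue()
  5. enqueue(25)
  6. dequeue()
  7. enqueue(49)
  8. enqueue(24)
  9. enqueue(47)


enqueue(3) -> [3]
enqueue(10) -> [3, 10]
dequeue()->3, [10]
dequeue()->10, []
enqueue(25) -> [25]
dequeue()->25, []
enqueue(49) -> [49]
enqueue(24) -> [49, 24]
enqueue(47) -> [49, 24, 47]

Final queue: [49, 24, 47]


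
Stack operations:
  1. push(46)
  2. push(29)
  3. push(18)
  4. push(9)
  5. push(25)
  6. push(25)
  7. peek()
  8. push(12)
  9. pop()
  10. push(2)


push(46) -> [46]
push(29) -> [46, 29]
push(18) -> [46, 29, 18]
push(9) -> [46, 29, 18, 9]
push(25) -> [46, 29, 18, 9, 25]
push(25) -> [46, 29, 18, 9, 25, 25]
peek()->25
push(12) -> [46, 29, 18, 9, 25, 25, 12]
pop()->12, [46, 29, 18, 9, 25, 25]
push(2) -> [46, 29, 18, 9, 25, 25, 2]

Final stack: [46, 29, 18, 9, 25, 25, 2]


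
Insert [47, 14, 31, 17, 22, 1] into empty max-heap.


Insert 47: [47]
Insert 14: [47, 14]
Insert 31: [47, 14, 31]
Insert 17: [47, 17, 31, 14]
Insert 22: [47, 22, 31, 14, 17]
Insert 1: [47, 22, 31, 14, 17, 1]

Final heap: [47, 22, 31, 14, 17, 1]


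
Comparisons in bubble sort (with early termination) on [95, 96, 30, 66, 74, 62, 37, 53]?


Algorithm: bubble sort (with early termination)
Input: [95, 96, 30, 66, 74, 62, 37, 53]
Sorted: [30, 37, 53, 62, 66, 74, 95, 96]

27


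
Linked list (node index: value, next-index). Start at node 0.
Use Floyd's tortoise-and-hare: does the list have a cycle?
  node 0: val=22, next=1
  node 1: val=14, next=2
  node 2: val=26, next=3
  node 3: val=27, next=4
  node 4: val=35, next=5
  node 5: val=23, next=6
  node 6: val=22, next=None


Floyd's tortoise (slow, +1) and hare (fast, +2):
  init: slow=0, fast=0
  step 1: slow=1, fast=2
  step 2: slow=2, fast=4
  step 3: slow=3, fast=6
  step 4: fast -> None, no cycle

Cycle: no


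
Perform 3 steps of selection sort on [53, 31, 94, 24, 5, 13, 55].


Initial: [53, 31, 94, 24, 5, 13, 55]
Step 1: min=5 at 4
  Swap: [5, 31, 94, 24, 53, 13, 55]
Step 2: min=13 at 5
  Swap: [5, 13, 94, 24, 53, 31, 55]
Step 3: min=24 at 3
  Swap: [5, 13, 24, 94, 53, 31, 55]

After 3 steps: [5, 13, 24, 94, 53, 31, 55]


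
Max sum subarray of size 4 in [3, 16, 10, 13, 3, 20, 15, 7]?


[0:4]: 42
[1:5]: 42
[2:6]: 46
[3:7]: 51
[4:8]: 45

Max: 51 at [3:7]


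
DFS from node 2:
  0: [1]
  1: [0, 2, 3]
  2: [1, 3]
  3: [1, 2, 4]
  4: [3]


Visit 2, push [3, 1]
Visit 1, push [3, 0]
Visit 0, push []
Visit 3, push [4]
Visit 4, push []

DFS order: [2, 1, 0, 3, 4]


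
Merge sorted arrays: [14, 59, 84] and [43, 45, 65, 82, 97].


Take 14 from A
Take 43 from B
Take 45 from B
Take 59 from A
Take 65 from B
Take 82 from B
Take 84 from A

Merged: [14, 43, 45, 59, 65, 82, 84, 97]


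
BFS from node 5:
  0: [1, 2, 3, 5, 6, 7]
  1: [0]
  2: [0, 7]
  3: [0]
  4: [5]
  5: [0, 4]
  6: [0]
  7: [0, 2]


Visit 5, enqueue [0, 4]
Visit 0, enqueue [1, 2, 3, 6, 7]
Visit 4, enqueue []
Visit 1, enqueue []
Visit 2, enqueue []
Visit 3, enqueue []
Visit 6, enqueue []
Visit 7, enqueue []

BFS order: [5, 0, 4, 1, 2, 3, 6, 7]


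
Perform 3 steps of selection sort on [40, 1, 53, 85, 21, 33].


Initial: [40, 1, 53, 85, 21, 33]
Step 1: min=1 at 1
  Swap: [1, 40, 53, 85, 21, 33]
Step 2: min=21 at 4
  Swap: [1, 21, 53, 85, 40, 33]
Step 3: min=33 at 5
  Swap: [1, 21, 33, 85, 40, 53]

After 3 steps: [1, 21, 33, 85, 40, 53]


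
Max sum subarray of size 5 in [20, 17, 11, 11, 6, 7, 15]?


[0:5]: 65
[1:6]: 52
[2:7]: 50

Max: 65 at [0:5]


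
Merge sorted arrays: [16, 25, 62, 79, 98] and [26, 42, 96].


Take 16 from A
Take 25 from A
Take 26 from B
Take 42 from B
Take 62 from A
Take 79 from A
Take 96 from B

Merged: [16, 25, 26, 42, 62, 79, 96, 98]


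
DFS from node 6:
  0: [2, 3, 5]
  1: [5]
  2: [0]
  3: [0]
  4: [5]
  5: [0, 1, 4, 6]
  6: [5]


Visit 6, push [5]
Visit 5, push [4, 1, 0]
Visit 0, push [3, 2]
Visit 2, push []
Visit 3, push []
Visit 1, push []
Visit 4, push []

DFS order: [6, 5, 0, 2, 3, 1, 4]


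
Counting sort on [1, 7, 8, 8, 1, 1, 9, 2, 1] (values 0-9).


Input: [1, 7, 8, 8, 1, 1, 9, 2, 1]
Counts: [0, 4, 1, 0, 0, 0, 0, 1, 2, 1]

Sorted: [1, 1, 1, 1, 2, 7, 8, 8, 9]


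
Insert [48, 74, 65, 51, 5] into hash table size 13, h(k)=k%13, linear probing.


Insert 48: h=9 -> slot 9
Insert 74: h=9, 1 probes -> slot 10
Insert 65: h=0 -> slot 0
Insert 51: h=12 -> slot 12
Insert 5: h=5 -> slot 5

Table: [65, None, None, None, None, 5, None, None, None, 48, 74, None, 51]


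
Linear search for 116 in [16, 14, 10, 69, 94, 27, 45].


i=0: 16!=116
i=1: 14!=116
i=2: 10!=116
i=3: 69!=116
i=4: 94!=116
i=5: 27!=116
i=6: 45!=116

Not found, 7 comps


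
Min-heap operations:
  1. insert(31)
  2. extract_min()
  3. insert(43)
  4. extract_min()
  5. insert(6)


insert(31) -> [31]
extract_min()->31, []
insert(43) -> [43]
extract_min()->43, []
insert(6) -> [6]

Final heap: [6]


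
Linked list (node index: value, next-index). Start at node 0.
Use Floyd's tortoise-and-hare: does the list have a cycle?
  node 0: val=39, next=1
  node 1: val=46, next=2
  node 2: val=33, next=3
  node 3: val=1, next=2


Floyd's tortoise (slow, +1) and hare (fast, +2):
  init: slow=0, fast=0
  step 1: slow=1, fast=2
  step 2: slow=2, fast=2
  slow == fast at node 2: cycle detected

Cycle: yes


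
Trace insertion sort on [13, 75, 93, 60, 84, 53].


Initial: [13, 75, 93, 60, 84, 53]
Insert 75: [13, 75, 93, 60, 84, 53]
Insert 93: [13, 75, 93, 60, 84, 53]
Insert 60: [13, 60, 75, 93, 84, 53]
Insert 84: [13, 60, 75, 84, 93, 53]
Insert 53: [13, 53, 60, 75, 84, 93]

Sorted: [13, 53, 60, 75, 84, 93]


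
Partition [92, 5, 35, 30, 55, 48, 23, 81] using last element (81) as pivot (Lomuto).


Pivot: 81
  5 <= 81: swap -> [5, 92, 35, 30, 55, 48, 23, 81]
  35 <= 81: swap -> [5, 35, 92, 30, 55, 48, 23, 81]
  30 <= 81: swap -> [5, 35, 30, 92, 55, 48, 23, 81]
  55 <= 81: swap -> [5, 35, 30, 55, 92, 48, 23, 81]
  48 <= 81: swap -> [5, 35, 30, 55, 48, 92, 23, 81]
  23 <= 81: swap -> [5, 35, 30, 55, 48, 23, 92, 81]
Place pivot at 6: [5, 35, 30, 55, 48, 23, 81, 92]

Partitioned: [5, 35, 30, 55, 48, 23, 81, 92]


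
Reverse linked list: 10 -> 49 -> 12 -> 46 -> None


Step 1: curr=10, set curr.next=prev(None) | reversed so far: 10
Step 2: curr=49, set curr.next=prev(10) | reversed so far: 49 -> 10
Step 3: curr=12, set curr.next=prev(49) | reversed so far: 12 -> 49 -> 10
Step 4: curr=46, set curr.next=prev(12) | reversed so far: 46 -> 12 -> 49 -> 10

46 -> 12 -> 49 -> 10 -> None


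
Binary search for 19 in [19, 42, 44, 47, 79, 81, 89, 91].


Step 1: lo=0, hi=7, mid=3, val=47
Step 2: lo=0, hi=2, mid=1, val=42
Step 3: lo=0, hi=0, mid=0, val=19

Found at index 0


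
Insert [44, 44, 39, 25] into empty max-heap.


Insert 44: [44]
Insert 44: [44, 44]
Insert 39: [44, 44, 39]
Insert 25: [44, 44, 39, 25]

Final heap: [44, 44, 39, 25]


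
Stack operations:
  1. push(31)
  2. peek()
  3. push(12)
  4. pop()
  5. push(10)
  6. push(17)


push(31) -> [31]
peek()->31
push(12) -> [31, 12]
pop()->12, [31]
push(10) -> [31, 10]
push(17) -> [31, 10, 17]

Final stack: [31, 10, 17]


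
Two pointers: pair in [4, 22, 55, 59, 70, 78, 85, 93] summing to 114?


lo=0(4)+hi=7(93)=97
lo=1(22)+hi=7(93)=115
lo=1(22)+hi=6(85)=107
lo=2(55)+hi=6(85)=140
lo=2(55)+hi=5(78)=133
lo=2(55)+hi=4(70)=125
lo=2(55)+hi=3(59)=114

Yes: 55+59=114


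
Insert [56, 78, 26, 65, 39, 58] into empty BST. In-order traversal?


Insert 56: root
Insert 78: R from 56
Insert 26: L from 56
Insert 65: R from 56 -> L from 78
Insert 39: L from 56 -> R from 26
Insert 58: R from 56 -> L from 78 -> L from 65

In-order: [26, 39, 56, 58, 65, 78]


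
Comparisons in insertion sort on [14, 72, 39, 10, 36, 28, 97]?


Algorithm: insertion sort
Input: [14, 72, 39, 10, 36, 28, 97]
Sorted: [10, 14, 28, 36, 39, 72, 97]

14


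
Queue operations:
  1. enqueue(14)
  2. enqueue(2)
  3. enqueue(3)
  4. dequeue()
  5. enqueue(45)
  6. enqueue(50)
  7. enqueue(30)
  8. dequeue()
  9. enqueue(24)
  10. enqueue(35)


enqueue(14) -> [14]
enqueue(2) -> [14, 2]
enqueue(3) -> [14, 2, 3]
dequeue()->14, [2, 3]
enqueue(45) -> [2, 3, 45]
enqueue(50) -> [2, 3, 45, 50]
enqueue(30) -> [2, 3, 45, 50, 30]
dequeue()->2, [3, 45, 50, 30]
enqueue(24) -> [3, 45, 50, 30, 24]
enqueue(35) -> [3, 45, 50, 30, 24, 35]

Final queue: [3, 45, 50, 30, 24, 35]


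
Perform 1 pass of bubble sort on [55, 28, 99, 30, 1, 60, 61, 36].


Initial: [55, 28, 99, 30, 1, 60, 61, 36]
Pass 1: [28, 55, 30, 1, 60, 61, 36, 99] (6 swaps)

After 1 pass: [28, 55, 30, 1, 60, 61, 36, 99]


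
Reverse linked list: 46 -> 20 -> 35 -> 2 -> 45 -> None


Step 1: curr=46, set curr.next=prev(None) | reversed so far: 46
Step 2: curr=20, set curr.next=prev(46) | reversed so far: 20 -> 46
Step 3: curr=35, set curr.next=prev(20) | reversed so far: 35 -> 20 -> 46
Step 4: curr=2, set curr.next=prev(35) | reversed so far: 2 -> 35 -> 20 -> 46
Step 5: curr=45, set curr.next=prev(2) | reversed so far: 45 -> 2 -> 35 -> 20 -> 46

45 -> 2 -> 35 -> 20 -> 46 -> None


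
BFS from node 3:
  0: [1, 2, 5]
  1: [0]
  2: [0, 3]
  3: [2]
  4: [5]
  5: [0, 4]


Visit 3, enqueue [2]
Visit 2, enqueue [0]
Visit 0, enqueue [1, 5]
Visit 1, enqueue []
Visit 5, enqueue [4]
Visit 4, enqueue []

BFS order: [3, 2, 0, 1, 5, 4]


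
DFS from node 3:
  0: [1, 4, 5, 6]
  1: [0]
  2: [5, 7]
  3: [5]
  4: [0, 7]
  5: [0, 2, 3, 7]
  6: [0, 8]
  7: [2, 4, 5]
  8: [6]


Visit 3, push [5]
Visit 5, push [7, 2, 0]
Visit 0, push [6, 4, 1]
Visit 1, push []
Visit 4, push [7]
Visit 7, push [2]
Visit 2, push []
Visit 6, push [8]
Visit 8, push []

DFS order: [3, 5, 0, 1, 4, 7, 2, 6, 8]


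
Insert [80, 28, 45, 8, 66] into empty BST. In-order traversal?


Insert 80: root
Insert 28: L from 80
Insert 45: L from 80 -> R from 28
Insert 8: L from 80 -> L from 28
Insert 66: L from 80 -> R from 28 -> R from 45

In-order: [8, 28, 45, 66, 80]


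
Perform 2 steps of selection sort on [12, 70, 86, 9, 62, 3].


Initial: [12, 70, 86, 9, 62, 3]
Step 1: min=3 at 5
  Swap: [3, 70, 86, 9, 62, 12]
Step 2: min=9 at 3
  Swap: [3, 9, 86, 70, 62, 12]

After 2 steps: [3, 9, 86, 70, 62, 12]


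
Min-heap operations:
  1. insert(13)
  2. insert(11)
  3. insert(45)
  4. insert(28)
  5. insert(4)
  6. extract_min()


insert(13) -> [13]
insert(11) -> [11, 13]
insert(45) -> [11, 13, 45]
insert(28) -> [11, 13, 45, 28]
insert(4) -> [4, 11, 45, 28, 13]
extract_min()->4, [11, 13, 45, 28]

Final heap: [11, 13, 45, 28]


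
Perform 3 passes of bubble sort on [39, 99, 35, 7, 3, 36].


Initial: [39, 99, 35, 7, 3, 36]
Pass 1: [39, 35, 7, 3, 36, 99] (4 swaps)
Pass 2: [35, 7, 3, 36, 39, 99] (4 swaps)
Pass 3: [7, 3, 35, 36, 39, 99] (2 swaps)

After 3 passes: [7, 3, 35, 36, 39, 99]


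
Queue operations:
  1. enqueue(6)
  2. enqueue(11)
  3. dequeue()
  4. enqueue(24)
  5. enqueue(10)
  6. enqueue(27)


enqueue(6) -> [6]
enqueue(11) -> [6, 11]
dequeue()->6, [11]
enqueue(24) -> [11, 24]
enqueue(10) -> [11, 24, 10]
enqueue(27) -> [11, 24, 10, 27]

Final queue: [11, 24, 10, 27]


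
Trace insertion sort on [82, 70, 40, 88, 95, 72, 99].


Initial: [82, 70, 40, 88, 95, 72, 99]
Insert 70: [70, 82, 40, 88, 95, 72, 99]
Insert 40: [40, 70, 82, 88, 95, 72, 99]
Insert 88: [40, 70, 82, 88, 95, 72, 99]
Insert 95: [40, 70, 82, 88, 95, 72, 99]
Insert 72: [40, 70, 72, 82, 88, 95, 99]
Insert 99: [40, 70, 72, 82, 88, 95, 99]

Sorted: [40, 70, 72, 82, 88, 95, 99]


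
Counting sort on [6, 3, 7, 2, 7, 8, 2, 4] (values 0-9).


Input: [6, 3, 7, 2, 7, 8, 2, 4]
Counts: [0, 0, 2, 1, 1, 0, 1, 2, 1, 0]

Sorted: [2, 2, 3, 4, 6, 7, 7, 8]
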